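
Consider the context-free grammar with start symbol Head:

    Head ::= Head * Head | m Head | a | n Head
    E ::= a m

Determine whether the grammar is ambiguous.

Ambiguous

Witness: m a * a

Derivation 1: Head ⇒ Head * Head ⇒ m Head * Head ⇒ m a * Head ⇒ m a * a
Derivation 2: Head ⇒ m Head ⇒ m Head * Head ⇒ m a * Head ⇒ m a * a

Two distinct leftmost derivations for the same string.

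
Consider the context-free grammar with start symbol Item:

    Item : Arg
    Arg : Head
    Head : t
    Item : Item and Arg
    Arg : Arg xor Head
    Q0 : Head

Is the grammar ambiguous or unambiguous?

(Q0 is unreachable from Item, so its rules don't affect L(Item).) Item → Item and Arg | Arg  ;  Arg → Arg xor Head | Head  — a left-associative chain with Head at the bottom. Each string factors uniquely by precedence.

Unambiguous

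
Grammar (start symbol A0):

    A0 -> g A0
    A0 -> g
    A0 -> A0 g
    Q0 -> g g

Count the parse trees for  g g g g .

Parse trees for g g g g:
  [A0 g [A0 g [A0 g [A0 g]]]]
  [A0 g [A0 g [A0 [A0 g] g]]]
  [A0 g [A0 [A0 g [A0 g]] g]]
  [A0 g [A0 [A0 [A0 g] g] g]]
  [A0 [A0 g [A0 g [A0 g]]] g]
  [A0 [A0 g [A0 [A0 g] g]] g]
  [A0 [A0 [A0 g [A0 g]] g] g]
  [A0 [A0 [A0 [A0 g] g] g] g]

8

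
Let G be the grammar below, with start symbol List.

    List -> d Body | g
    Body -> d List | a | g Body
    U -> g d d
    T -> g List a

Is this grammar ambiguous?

Only List, Body are reachable from List; ignoring the rest: The reachable rules are right-linear with at most one rule per (nonterminal, next-terminal) pair. Each input token forces the next rule, so parsing is deterministic.

Unambiguous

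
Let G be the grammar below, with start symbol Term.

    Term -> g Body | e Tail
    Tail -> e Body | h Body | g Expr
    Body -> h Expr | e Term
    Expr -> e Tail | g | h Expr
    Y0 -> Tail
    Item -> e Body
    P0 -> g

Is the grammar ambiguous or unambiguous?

Unambiguous

(Y0, Item, P0 are unreachable from Term, so their rules don't affect L(Term).) The reachable rules are right-linear with at most one rule per (nonterminal, next-terminal) pair. Each input token forces the next rule, so parsing is deterministic.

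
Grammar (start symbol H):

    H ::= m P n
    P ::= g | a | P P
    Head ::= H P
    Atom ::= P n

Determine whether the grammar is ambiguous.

Witness: m a a a n

Derivation 1: H ⇒ m P n ⇒ m P P n ⇒ m a P n ⇒ m a P P n ⇒ m a a P n ⇒ m a a a n
Derivation 2: H ⇒ m P n ⇒ m P P n ⇒ m P P P n ⇒ m a P P n ⇒ m a a P n ⇒ m a a a n

Two distinct leftmost derivations for the same string.

Ambiguous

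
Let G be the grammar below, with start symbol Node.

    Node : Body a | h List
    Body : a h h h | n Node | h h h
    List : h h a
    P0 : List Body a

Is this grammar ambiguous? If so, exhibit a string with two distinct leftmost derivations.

Ambiguous

Witness: h h h a

Derivation 1: Node ⇒ Body a ⇒ h h h a
Derivation 2: Node ⇒ h List ⇒ h h h a

Two distinct leftmost derivations for the same string.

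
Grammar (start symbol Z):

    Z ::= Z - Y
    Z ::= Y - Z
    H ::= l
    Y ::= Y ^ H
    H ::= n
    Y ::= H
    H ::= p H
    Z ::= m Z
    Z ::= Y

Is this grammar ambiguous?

Witness: l - l

Derivation 1: Z ⇒ Z - Y ⇒ Y - Y ⇒ H - Y ⇒ l - Y ⇒ l - H ⇒ l - l
Derivation 2: Z ⇒ Y - Z ⇒ H - Z ⇒ l - Z ⇒ l - Y ⇒ l - H ⇒ l - l

Two distinct leftmost derivations for the same string.

Ambiguous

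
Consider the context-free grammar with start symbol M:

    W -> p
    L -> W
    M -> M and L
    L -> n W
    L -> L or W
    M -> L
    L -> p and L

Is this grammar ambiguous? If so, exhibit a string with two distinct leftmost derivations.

Ambiguous

Witness: p and p

Derivation 1: M ⇒ M and L ⇒ L and L ⇒ W and L ⇒ p and L ⇒ p and W ⇒ p and p
Derivation 2: M ⇒ L ⇒ p and L ⇒ p and W ⇒ p and p

Two distinct leftmost derivations for the same string.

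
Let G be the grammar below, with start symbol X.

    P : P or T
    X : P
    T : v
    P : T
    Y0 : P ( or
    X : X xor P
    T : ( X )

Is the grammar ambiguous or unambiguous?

Only X, P, T are reachable from X; ignoring the rest: The grammar is stratified — X handles 'xor' (left-recursive), P handles 'or', T atoms. Each operator has a fixed associativity and precedence level, so every string has one parse.

Unambiguous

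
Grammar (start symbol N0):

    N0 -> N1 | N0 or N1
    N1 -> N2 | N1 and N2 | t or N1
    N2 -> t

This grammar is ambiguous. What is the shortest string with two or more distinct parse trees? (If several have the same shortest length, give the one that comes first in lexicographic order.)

length 1: no string has ≥2 trees
length 3: t or t has 2 parse trees

Two derivations of t or t:
  N0 ⇒ N1 ⇒ t or N1 ⇒ t or N2 ⇒ t or t
  N0 ⇒ N0 or N1 ⇒ N1 or N1 ⇒ N2 or N1 ⇒ t or N1 ⇒ t or N2 ⇒ t or t

t or t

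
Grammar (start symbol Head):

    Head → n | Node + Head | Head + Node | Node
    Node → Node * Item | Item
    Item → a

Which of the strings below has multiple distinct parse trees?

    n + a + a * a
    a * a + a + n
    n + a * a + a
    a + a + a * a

n + a + a * a: 1 tree
a * a + a + n: 1 tree
n + a * a + a: 1 tree
a + a + a * a: 4 trees

a + a + a * a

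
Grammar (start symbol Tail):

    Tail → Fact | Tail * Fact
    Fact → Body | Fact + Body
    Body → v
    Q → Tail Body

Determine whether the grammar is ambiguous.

Unambiguous

Only Tail, Fact, Body are reachable from Tail; ignoring the rest: The grammar is stratified — Tail handles '*' (left-recursive), Fact handles '+', Body atoms. Each operator has a fixed associativity and precedence level, so every string has one parse.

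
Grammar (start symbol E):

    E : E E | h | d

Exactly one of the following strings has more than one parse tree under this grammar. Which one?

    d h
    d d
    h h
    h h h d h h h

h h h d h h h

d h: 1 tree
d d: 1 tree
h h: 1 tree
h h h d h h h: 132 trees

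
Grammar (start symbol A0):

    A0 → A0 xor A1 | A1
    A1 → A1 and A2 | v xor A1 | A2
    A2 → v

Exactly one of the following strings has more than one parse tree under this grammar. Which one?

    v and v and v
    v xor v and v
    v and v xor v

v xor v and v

v and v and v: 1 tree
v xor v and v: 3 trees
v and v xor v: 1 tree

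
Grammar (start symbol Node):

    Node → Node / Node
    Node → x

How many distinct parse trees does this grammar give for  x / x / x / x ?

Parse trees for x / x / x / x:
  [Node [Node x] / [Node [Node x] / [Node [Node x] / [Node x]]]]
  [Node [Node x] / [Node [Node [Node x] / [Node x]] / [Node x]]]
  [Node [Node [Node x] / [Node x]] / [Node [Node x] / [Node x]]]
  [Node [Node [Node x] / [Node [Node x] / [Node x]]] / [Node x]]
  [Node [Node [Node [Node x] / [Node x]] / [Node x]] / [Node x]]

5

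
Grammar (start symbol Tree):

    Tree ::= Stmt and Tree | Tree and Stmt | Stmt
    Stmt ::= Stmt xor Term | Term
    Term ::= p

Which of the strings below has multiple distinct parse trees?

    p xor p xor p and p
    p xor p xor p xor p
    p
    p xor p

p xor p xor p and p: 2 trees
p xor p xor p xor p: 1 tree
p: 1 tree
p xor p: 1 tree

p xor p xor p and p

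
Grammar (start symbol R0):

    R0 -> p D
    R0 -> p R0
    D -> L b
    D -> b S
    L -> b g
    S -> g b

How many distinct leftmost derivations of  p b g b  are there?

Parse trees for p b g b:
  [R0 p [D [L b g] b]]
  [R0 p [D b [S g b]]]

2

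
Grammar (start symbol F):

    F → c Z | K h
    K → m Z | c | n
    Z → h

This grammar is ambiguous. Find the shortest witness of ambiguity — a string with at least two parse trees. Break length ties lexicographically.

c h

length 2: c h has 2 parse trees

Two derivations of c h:
  F ⇒ c Z ⇒ c h
  F ⇒ K h ⇒ c h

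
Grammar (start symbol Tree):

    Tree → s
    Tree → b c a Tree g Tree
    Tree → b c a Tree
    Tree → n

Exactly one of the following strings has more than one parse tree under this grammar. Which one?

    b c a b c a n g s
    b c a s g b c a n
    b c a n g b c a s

b c a b c a n g s

b c a b c a n g s: 2 trees
b c a s g b c a n: 1 tree
b c a n g b c a s: 1 tree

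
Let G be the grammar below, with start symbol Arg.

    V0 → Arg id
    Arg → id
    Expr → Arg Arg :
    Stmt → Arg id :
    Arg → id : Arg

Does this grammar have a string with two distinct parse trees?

Unambiguous

Only Arg is reachable from Arg; ignoring the rest: The reachable grammar is A → atom sep A | atom. Each atom is followed by either the separator (recurse) or end-of-string (stop) — no choice point.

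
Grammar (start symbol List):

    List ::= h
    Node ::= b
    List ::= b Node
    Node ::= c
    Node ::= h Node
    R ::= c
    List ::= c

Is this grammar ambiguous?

(R is unreachable from List, so its rules don't affect L(List).) Each reachable nonterminal has at most one production per leading terminal, and all productions are right-linear; the derivation is determined token-by-token.

Unambiguous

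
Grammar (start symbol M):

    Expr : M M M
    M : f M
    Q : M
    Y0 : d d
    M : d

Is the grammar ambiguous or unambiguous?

Unambiguous

Only M is reachable from M; ignoring the rest: The reachable rules are right-linear with at most one rule per (nonterminal, next-terminal) pair. Each input token forces the next rule, so parsing is deterministic.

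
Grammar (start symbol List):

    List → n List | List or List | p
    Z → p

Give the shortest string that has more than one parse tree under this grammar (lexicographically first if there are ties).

n p or p

length 1: no string has ≥2 trees
length 2: no string has ≥2 trees
length 3: no string has ≥2 trees
length 4: n p or p has 2 parse trees

Two derivations of n p or p:
  List ⇒ n List ⇒ n List or List ⇒ n p or List ⇒ n p or p
  List ⇒ List or List ⇒ n List or List ⇒ n p or List ⇒ n p or p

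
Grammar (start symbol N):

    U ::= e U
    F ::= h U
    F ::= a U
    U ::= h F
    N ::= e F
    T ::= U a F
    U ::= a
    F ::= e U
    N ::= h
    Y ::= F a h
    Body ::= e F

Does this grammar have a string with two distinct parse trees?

Only N, F, U are reachable from N; ignoring the rest: The reachable rules are right-linear with at most one rule per (nonterminal, next-terminal) pair. Each input token forces the next rule, so parsing is deterministic.

Unambiguous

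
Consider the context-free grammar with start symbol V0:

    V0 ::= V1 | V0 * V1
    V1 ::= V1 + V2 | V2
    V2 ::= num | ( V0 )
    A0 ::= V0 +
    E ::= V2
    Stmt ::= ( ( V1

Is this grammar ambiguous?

(A0, E, Stmt are unreachable from V0, so their rules don't affect L(V0).) This is a standard precedence ladder (V0 over V1 over V2), with each level left-recursive on its own operator ('*' at V0, '+' at V1). That structure is LR(1), hence unambiguous.

Unambiguous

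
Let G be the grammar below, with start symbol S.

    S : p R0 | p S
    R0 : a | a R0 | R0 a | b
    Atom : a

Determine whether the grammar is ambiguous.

Ambiguous

Witness: p a a

Derivation 1: S ⇒ p R0 ⇒ p a R0 ⇒ p a a
Derivation 2: S ⇒ p R0 ⇒ p R0 a ⇒ p a a

Two distinct leftmost derivations for the same string.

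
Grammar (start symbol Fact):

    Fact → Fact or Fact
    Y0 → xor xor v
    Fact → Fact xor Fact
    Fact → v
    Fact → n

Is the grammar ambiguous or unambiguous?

Ambiguous

Witness: n or n or n

Derivation 1: Fact ⇒ Fact or Fact ⇒ Fact or Fact or Fact ⇒ n or Fact or Fact ⇒ n or n or Fact ⇒ n or n or n
Derivation 2: Fact ⇒ Fact or Fact ⇒ n or Fact ⇒ n or Fact or Fact ⇒ n or n or Fact ⇒ n or n or n

Two distinct leftmost derivations for the same string.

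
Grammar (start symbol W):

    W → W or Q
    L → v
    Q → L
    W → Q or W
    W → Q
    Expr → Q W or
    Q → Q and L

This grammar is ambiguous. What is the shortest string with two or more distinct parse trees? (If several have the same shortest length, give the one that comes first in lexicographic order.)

v or v

length 1: no string has ≥2 trees
length 3: v or v has 2 parse trees

Two derivations of v or v:
  W ⇒ W or Q ⇒ Q or Q ⇒ L or Q ⇒ v or Q ⇒ v or L ⇒ v or v
  W ⇒ Q or W ⇒ L or W ⇒ v or W ⇒ v or Q ⇒ v or L ⇒ v or v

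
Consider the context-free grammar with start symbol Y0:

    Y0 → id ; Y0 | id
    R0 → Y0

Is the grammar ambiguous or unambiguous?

Unambiguous

(R0 is unreachable from Y0, so its rules don't affect L(Y0).) The reachable grammar is A → atom sep A | atom. Each atom is followed by either the separator (recurse) or end-of-string (stop) — no choice point.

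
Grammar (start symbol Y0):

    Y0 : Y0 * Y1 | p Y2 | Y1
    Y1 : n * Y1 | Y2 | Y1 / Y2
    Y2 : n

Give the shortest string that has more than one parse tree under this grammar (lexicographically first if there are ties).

length 1: no string has ≥2 trees
length 2: no string has ≥2 trees
length 3: n * n has 2 parse trees

Two derivations of n * n:
  Y0 ⇒ Y0 * Y1 ⇒ Y1 * Y1 ⇒ Y2 * Y1 ⇒ n * Y1 ⇒ n * Y2 ⇒ n * n
  Y0 ⇒ Y1 ⇒ n * Y1 ⇒ n * Y2 ⇒ n * n

n * n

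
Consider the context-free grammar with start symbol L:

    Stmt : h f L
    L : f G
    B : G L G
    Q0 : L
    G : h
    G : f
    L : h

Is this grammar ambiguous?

Unambiguous

(B, Stmt, Q0 are unreachable from L, so their rules don't affect L(L).) Each reachable nonterminal has at most one production per leading terminal, and all productions are right-linear; the derivation is determined token-by-token.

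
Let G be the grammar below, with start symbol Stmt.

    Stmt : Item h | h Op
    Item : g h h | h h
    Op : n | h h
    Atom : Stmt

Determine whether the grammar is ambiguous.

Ambiguous

Witness: h h h

Derivation 1: Stmt ⇒ Item h ⇒ h h h
Derivation 2: Stmt ⇒ h Op ⇒ h h h

Two distinct leftmost derivations for the same string.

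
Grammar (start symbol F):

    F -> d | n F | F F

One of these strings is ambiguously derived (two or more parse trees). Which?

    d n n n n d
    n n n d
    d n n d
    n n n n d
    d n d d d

d n n n n d: 1 tree
n n n d: 1 tree
d n n d: 1 tree
n n n n d: 1 tree
d n d d d: 9 trees

d n d d d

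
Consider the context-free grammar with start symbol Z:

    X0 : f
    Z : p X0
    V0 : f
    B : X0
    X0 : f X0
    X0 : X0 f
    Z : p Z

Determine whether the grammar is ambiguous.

Ambiguous

Witness: p f f

Derivation 1: Z ⇒ p X0 ⇒ p f X0 ⇒ p f f
Derivation 2: Z ⇒ p X0 ⇒ p X0 f ⇒ p f f

Two distinct leftmost derivations for the same string.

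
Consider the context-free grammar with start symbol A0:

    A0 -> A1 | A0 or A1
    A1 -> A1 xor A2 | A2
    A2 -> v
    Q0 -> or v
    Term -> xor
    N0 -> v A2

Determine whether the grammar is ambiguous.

(Q0, Term, N0 are unreachable from A0, so their rules don't affect L(A0).) The grammar is stratified — A0 handles 'or' (left-recursive), A1 handles 'xor', A2 atoms. Each operator has a fixed associativity and precedence level, so every string has one parse.

Unambiguous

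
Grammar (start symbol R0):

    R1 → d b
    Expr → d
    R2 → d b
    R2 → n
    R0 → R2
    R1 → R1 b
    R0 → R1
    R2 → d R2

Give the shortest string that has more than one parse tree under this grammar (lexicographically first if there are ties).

d b

length 1: no string has ≥2 trees
length 2: d b has 2 parse trees

Two derivations of d b:
  R0 ⇒ R2 ⇒ d b
  R0 ⇒ R1 ⇒ d b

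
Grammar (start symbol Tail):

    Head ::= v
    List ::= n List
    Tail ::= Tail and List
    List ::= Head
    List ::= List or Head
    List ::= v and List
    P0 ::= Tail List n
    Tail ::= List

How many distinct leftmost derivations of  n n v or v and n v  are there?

3

Parse trees for n n v or v and n v:
  [Tail [Tail [List n [List n [List [List [Head v]] or [Head v]]]]] and [List n [List [Head v]]]]
  [Tail [Tail [List n [List [List n [List [Head v]]] or [Head v]]]] and [List n [List [Head v]]]]
  [Tail [Tail [List [List n [List n [List [Head v]]]] or [Head v]]] and [List n [List [Head v]]]]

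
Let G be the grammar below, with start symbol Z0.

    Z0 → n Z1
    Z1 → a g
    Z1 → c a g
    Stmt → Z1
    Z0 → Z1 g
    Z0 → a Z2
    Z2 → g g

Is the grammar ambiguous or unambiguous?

Witness: a g g

Derivation 1: Z0 ⇒ Z1 g ⇒ a g g
Derivation 2: Z0 ⇒ a Z2 ⇒ a g g

Two distinct leftmost derivations for the same string.

Ambiguous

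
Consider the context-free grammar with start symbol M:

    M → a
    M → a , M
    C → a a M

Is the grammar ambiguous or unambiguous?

Unambiguous

Only M is reachable from M; ignoring the rest: Right-recursive list with a separator: after each atom, whether the separator follows determines the rule. One parse per string.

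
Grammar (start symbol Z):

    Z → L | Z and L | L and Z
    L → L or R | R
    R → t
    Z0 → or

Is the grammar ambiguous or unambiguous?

Witness: t and t

Derivation 1: Z ⇒ Z and L ⇒ L and L ⇒ R and L ⇒ t and L ⇒ t and R ⇒ t and t
Derivation 2: Z ⇒ L and Z ⇒ R and Z ⇒ t and Z ⇒ t and L ⇒ t and R ⇒ t and t

Two distinct leftmost derivations for the same string.

Ambiguous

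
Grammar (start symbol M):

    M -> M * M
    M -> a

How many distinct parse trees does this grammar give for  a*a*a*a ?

Parse trees for a*a*a*a:
  [M [M a] * [M [M a] * [M [M a] * [M a]]]]
  [M [M a] * [M [M [M a] * [M a]] * [M a]]]
  [M [M [M a] * [M a]] * [M [M a] * [M a]]]
  [M [M [M a] * [M [M a] * [M a]]] * [M a]]
  [M [M [M [M a] * [M a]] * [M a]] * [M a]]

5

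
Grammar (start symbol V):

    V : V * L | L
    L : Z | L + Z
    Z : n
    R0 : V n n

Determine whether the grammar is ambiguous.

Unambiguous

(R0 is unreachable from V, so its rules don't affect L(V).) This is a standard precedence ladder (V over L over Z), with each level left-recursive on its own operator ('*' at V, '+' at L). That structure is LR(1), hence unambiguous.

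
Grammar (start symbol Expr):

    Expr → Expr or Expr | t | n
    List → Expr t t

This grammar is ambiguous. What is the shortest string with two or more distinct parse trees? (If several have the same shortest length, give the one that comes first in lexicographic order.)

length 1: no string has ≥2 trees
length 3: no string has ≥2 trees
length 5: n or n or n has 2 parse trees

Two derivations of n or n or n:
  Expr ⇒ Expr or Expr ⇒ Expr or Expr or Expr ⇒ n or Expr or Expr ⇒ n or n or Expr ⇒ n or n or n
  Expr ⇒ Expr or Expr ⇒ n or Expr ⇒ n or Expr or Expr ⇒ n or n or Expr ⇒ n or n or n

n or n or n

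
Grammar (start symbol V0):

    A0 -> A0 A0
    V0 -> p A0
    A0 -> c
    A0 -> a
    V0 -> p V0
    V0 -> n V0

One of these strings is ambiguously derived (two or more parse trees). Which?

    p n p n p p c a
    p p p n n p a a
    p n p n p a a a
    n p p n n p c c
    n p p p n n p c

p n p n p a a a

p n p n p p c a: 1 tree
p p p n n p a a: 1 tree
p n p n p a a a: 2 trees
n p p n n p c c: 1 tree
n p p p n n p c: 1 tree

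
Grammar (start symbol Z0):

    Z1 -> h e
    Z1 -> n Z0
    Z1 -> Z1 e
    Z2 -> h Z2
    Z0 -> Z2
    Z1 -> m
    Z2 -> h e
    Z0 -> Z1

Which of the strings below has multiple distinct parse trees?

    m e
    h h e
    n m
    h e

m e: 1 tree
h h e: 1 tree
n m: 1 tree
h e: 2 trees

h e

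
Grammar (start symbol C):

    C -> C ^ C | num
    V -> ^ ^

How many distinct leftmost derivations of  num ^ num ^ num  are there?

Parse trees for num ^ num ^ num:
  [C [C num] ^ [C [C num] ^ [C num]]]
  [C [C [C num] ^ [C num]] ^ [C num]]

2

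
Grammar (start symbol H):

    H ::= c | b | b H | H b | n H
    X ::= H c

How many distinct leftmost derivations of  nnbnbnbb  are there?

8

Parse trees for nnbnbnbb:
  [H [H n [H n [H b [H n [H b [H n [H b]]]]]]] b]
  [H n [H [H n [H b [H n [H b [H n [H b]]]]]] b]]
  [H n [H n [H b [H [H n [H b [H n [H b]]]] b]]]]
  [H n [H n [H b [H n [H b [H [H n [H b]] b]]]]]]
  [H n [H n [H b [H n [H b [H n [H b [H b]]]]]]]]
  [H n [H n [H b [H n [H b [H n [H [H b] b]]]]]]]
  [H n [H n [H b [H n [H [H b [H n [H b]]] b]]]]]
  [H n [H n [H [H b [H n [H b [H n [H b]]]]] b]]]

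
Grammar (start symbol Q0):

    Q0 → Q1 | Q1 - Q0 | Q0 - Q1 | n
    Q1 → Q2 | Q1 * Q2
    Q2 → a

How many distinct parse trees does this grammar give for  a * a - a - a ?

Parse trees for a * a - a - a:
  [Q0 [Q1 [Q1 [Q2 a]] * [Q2 a]] - [Q0 [Q1 [Q2 a]] - [Q0 [Q1 [Q2 a]]]]]
  [Q0 [Q1 [Q1 [Q2 a]] * [Q2 a]] - [Q0 [Q0 [Q1 [Q2 a]]] - [Q1 [Q2 a]]]]
  [Q0 [Q0 [Q1 [Q1 [Q2 a]] * [Q2 a]] - [Q0 [Q1 [Q2 a]]]] - [Q1 [Q2 a]]]
  [Q0 [Q0 [Q0 [Q1 [Q1 [Q2 a]] * [Q2 a]]] - [Q1 [Q2 a]]] - [Q1 [Q2 a]]]

4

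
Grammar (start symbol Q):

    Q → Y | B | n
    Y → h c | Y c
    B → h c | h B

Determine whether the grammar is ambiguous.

Ambiguous

Witness: h c

Derivation 1: Q ⇒ Y ⇒ h c
Derivation 2: Q ⇒ B ⇒ h c

Two distinct leftmost derivations for the same string.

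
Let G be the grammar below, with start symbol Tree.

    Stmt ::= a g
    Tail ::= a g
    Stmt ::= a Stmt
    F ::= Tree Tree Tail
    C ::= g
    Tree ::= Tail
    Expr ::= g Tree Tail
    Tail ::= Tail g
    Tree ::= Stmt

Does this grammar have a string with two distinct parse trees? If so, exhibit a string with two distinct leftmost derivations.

Ambiguous

Witness: a g

Derivation 1: Tree ⇒ Tail ⇒ a g
Derivation 2: Tree ⇒ Stmt ⇒ a g

Two distinct leftmost derivations for the same string.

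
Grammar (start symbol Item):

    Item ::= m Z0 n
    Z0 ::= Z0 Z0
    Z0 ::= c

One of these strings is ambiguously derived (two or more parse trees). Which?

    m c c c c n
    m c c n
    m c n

m c c c c n

m c c c c n: 5 trees
m c c n: 1 tree
m c n: 1 tree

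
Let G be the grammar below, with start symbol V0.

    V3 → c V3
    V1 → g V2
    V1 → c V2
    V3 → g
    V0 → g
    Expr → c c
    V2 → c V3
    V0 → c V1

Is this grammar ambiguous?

Unambiguous

Only V0, V1, V2, V3 are reachable from V0; ignoring the rest: Each reachable nonterminal has at most one production per leading terminal, and all productions are right-linear; the derivation is determined token-by-token.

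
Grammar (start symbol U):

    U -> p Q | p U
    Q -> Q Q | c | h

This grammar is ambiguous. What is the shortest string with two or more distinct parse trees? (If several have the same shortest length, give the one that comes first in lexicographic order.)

length 2: no string has ≥2 trees
length 3: no string has ≥2 trees
length 4: p c c c has 2 parse trees

Two derivations of p c c c:
  U ⇒ p Q ⇒ p Q Q ⇒ p Q Q Q ⇒ p c Q Q ⇒ p c c Q ⇒ p c c c
  U ⇒ p Q ⇒ p Q Q ⇒ p c Q ⇒ p c Q Q ⇒ p c c Q ⇒ p c c c

p c c c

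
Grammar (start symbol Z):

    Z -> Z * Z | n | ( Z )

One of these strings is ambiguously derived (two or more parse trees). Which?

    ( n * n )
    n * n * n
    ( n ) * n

( n * n ): 1 tree
n * n * n: 2 trees
( n ) * n: 1 tree

n * n * n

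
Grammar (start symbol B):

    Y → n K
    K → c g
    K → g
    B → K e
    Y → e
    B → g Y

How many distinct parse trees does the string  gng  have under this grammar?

1

Parse trees for gng:
  [B g [Y n [K g]]]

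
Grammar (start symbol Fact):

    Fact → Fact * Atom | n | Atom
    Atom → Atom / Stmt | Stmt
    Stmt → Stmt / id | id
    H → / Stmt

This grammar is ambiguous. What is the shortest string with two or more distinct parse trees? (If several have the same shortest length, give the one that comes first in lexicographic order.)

id / id

length 1: no string has ≥2 trees
length 3: id / id has 2 parse trees

Two derivations of id / id:
  Fact ⇒ Atom ⇒ Atom / Stmt ⇒ Stmt / Stmt ⇒ id / Stmt ⇒ id / id
  Fact ⇒ Atom ⇒ Stmt ⇒ Stmt / id ⇒ id / id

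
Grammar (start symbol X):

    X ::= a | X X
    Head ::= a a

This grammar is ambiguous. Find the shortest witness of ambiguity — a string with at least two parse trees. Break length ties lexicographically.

length 1: no string has ≥2 trees
length 2: no string has ≥2 trees
length 3: a a a has 2 parse trees

Two derivations of a a a:
  X ⇒ X X ⇒ a X ⇒ a X X ⇒ a a X ⇒ a a a
  X ⇒ X X ⇒ X X X ⇒ a X X ⇒ a a X ⇒ a a a

a a a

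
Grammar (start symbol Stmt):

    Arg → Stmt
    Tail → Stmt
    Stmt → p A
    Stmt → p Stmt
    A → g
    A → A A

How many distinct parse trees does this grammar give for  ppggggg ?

14

Parse trees for ppggggg (showing first 6 of 14):
  [Stmt p [Stmt p [A [A g] [A [A g] [A [A g] [A [A g] [A g]]]]]]]
  [Stmt p [Stmt p [A [A g] [A [A g] [A [A [A g] [A g]] [A g]]]]]]
  [Stmt p [Stmt p [A [A g] [A [A [A g] [A g]] [A [A g] [A g]]]]]]
  [Stmt p [Stmt p [A [A g] [A [A [A g] [A [A g] [A g]]] [A g]]]]]
  [Stmt p [Stmt p [A [A g] [A [A [A [A g] [A g]] [A g]] [A g]]]]]
  [Stmt p [Stmt p [A [A [A g] [A g]] [A [A g] [A [A g] [A g]]]]]]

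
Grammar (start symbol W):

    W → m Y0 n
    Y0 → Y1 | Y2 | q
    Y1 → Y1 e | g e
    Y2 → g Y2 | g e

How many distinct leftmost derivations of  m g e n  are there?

Parse trees for m g e n:
  [W m [Y0 [Y1 g e]] n]
  [W m [Y0 [Y2 g e]] n]

2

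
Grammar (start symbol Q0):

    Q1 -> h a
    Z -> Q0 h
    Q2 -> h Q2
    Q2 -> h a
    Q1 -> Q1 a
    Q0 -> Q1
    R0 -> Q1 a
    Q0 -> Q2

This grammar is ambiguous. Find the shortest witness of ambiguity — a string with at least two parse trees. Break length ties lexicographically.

h a

length 2: h a has 2 parse trees

Two derivations of h a:
  Q0 ⇒ Q1 ⇒ h a
  Q0 ⇒ Q2 ⇒ h a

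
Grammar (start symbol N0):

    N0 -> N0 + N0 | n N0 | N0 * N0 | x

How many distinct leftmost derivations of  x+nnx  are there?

Parse trees for x+nnx:
  [N0 [N0 x] + [N0 n [N0 n [N0 x]]]]

1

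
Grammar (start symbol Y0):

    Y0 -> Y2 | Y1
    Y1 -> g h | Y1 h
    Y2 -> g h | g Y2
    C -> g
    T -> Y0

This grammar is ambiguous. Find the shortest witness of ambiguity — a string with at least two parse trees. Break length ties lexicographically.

length 2: g h has 2 parse trees

Two derivations of g h:
  Y0 ⇒ Y2 ⇒ g h
  Y0 ⇒ Y1 ⇒ g h

g h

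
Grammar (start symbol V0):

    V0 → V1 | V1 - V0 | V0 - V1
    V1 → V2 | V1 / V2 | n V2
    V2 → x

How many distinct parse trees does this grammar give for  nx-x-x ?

Parse trees for nx-x-x:
  [V0 [V1 n [V2 x]] - [V0 [V1 [V2 x]] - [V0 [V1 [V2 x]]]]]
  [V0 [V1 n [V2 x]] - [V0 [V0 [V1 [V2 x]]] - [V1 [V2 x]]]]
  [V0 [V0 [V1 n [V2 x]] - [V0 [V1 [V2 x]]]] - [V1 [V2 x]]]
  [V0 [V0 [V0 [V1 n [V2 x]]] - [V1 [V2 x]]] - [V1 [V2 x]]]

4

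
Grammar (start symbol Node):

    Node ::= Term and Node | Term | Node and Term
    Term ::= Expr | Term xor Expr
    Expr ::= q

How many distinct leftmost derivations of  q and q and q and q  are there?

Parse trees for q and q and q and q:
  [Node [Term [Expr q]] and [Node [Term [Expr q]] and [Node [Term [Expr q]] and [Node [Term [Expr q]]]]]]
  [Node [Term [Expr q]] and [Node [Term [Expr q]] and [Node [Node [Term [Expr q]]] and [Term [Expr q]]]]]
  [Node [Term [Expr q]] and [Node [Node [Term [Expr q]] and [Node [Term [Expr q]]]] and [Term [Expr q]]]]
  [Node [Term [Expr q]] and [Node [Node [Node [Term [Expr q]]] and [Term [Expr q]]] and [Term [Expr q]]]]
  [Node [Node [Term [Expr q]] and [Node [Term [Expr q]] and [Node [Term [Expr q]]]]] and [Term [Expr q]]]
  [Node [Node [Term [Expr q]] and [Node [Node [Term [Expr q]]] and [Term [Expr q]]]] and [Term [Expr q]]]
  [Node [Node [Node [Term [Expr q]] and [Node [Term [Expr q]]]] and [Term [Expr q]]] and [Term [Expr q]]]
  [Node [Node [Node [Node [Term [Expr q]]] and [Term [Expr q]]] and [Term [Expr q]]] and [Term [Expr q]]]

8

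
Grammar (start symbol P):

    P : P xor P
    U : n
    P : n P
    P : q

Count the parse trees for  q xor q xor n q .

2

Parse trees for q xor q xor n q:
  [P [P q] xor [P [P q] xor [P n [P q]]]]
  [P [P [P q] xor [P q]] xor [P n [P q]]]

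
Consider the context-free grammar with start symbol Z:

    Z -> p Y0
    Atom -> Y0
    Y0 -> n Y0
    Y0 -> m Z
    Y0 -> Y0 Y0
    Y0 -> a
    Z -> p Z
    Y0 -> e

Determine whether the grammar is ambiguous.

Ambiguous

Witness: p a a a

Derivation 1: Z ⇒ p Y0 ⇒ p Y0 Y0 ⇒ p Y0 Y0 Y0 ⇒ p a Y0 Y0 ⇒ p a a Y0 ⇒ p a a a
Derivation 2: Z ⇒ p Y0 ⇒ p Y0 Y0 ⇒ p a Y0 ⇒ p a Y0 Y0 ⇒ p a a Y0 ⇒ p a a a

Two distinct leftmost derivations for the same string.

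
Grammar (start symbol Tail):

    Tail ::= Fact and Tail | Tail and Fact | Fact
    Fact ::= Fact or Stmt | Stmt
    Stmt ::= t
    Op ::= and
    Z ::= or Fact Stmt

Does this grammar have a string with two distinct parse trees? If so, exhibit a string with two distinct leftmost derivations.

Witness: t and t

Derivation 1: Tail ⇒ Fact and Tail ⇒ Stmt and Tail ⇒ t and Tail ⇒ t and Fact ⇒ t and Stmt ⇒ t and t
Derivation 2: Tail ⇒ Tail and Fact ⇒ Fact and Fact ⇒ Stmt and Fact ⇒ t and Fact ⇒ t and Stmt ⇒ t and t

Two distinct leftmost derivations for the same string.

Ambiguous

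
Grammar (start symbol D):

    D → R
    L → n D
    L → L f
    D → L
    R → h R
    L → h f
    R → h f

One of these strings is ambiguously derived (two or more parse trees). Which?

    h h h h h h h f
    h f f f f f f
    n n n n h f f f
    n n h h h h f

h h h h h h h f: 1 tree
h f f f f f f: 1 tree
n n n n h f f f: 25 trees
n n h h h h f: 1 tree

n n n n h f f f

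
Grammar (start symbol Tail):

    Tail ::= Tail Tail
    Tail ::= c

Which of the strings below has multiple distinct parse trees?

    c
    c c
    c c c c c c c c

c: 1 tree
c c: 1 tree
c c c c c c c c: 429 trees

c c c c c c c c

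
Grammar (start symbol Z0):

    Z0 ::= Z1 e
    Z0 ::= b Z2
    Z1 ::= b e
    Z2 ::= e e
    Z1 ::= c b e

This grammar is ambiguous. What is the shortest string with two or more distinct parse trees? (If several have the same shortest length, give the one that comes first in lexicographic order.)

b e e

length 3: b e e has 2 parse trees

Two derivations of b e e:
  Z0 ⇒ Z1 e ⇒ b e e
  Z0 ⇒ b Z2 ⇒ b e e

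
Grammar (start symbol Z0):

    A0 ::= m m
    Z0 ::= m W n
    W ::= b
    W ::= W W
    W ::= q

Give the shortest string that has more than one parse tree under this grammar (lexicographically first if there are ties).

length 3: no string has ≥2 trees
length 4: no string has ≥2 trees
length 5: m b b b n has 2 parse trees

Two derivations of m b b b n:
  Z0 ⇒ m W n ⇒ m W W n ⇒ m b W n ⇒ m b W W n ⇒ m b b W n ⇒ m b b b n
  Z0 ⇒ m W n ⇒ m W W n ⇒ m W W W n ⇒ m b W W n ⇒ m b b W n ⇒ m b b b n

m b b b n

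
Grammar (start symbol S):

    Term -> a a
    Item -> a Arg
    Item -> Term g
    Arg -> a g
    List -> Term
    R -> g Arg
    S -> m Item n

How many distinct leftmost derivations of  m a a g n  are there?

Parse trees for m a a g n:
  [S m [Item a [Arg a g]] n]
  [S m [Item [Term a a] g] n]

2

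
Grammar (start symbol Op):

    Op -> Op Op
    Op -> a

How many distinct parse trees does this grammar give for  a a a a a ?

14

Parse trees for a a a a a (showing first 6 of 14):
  [Op [Op a] [Op [Op a] [Op [Op a] [Op [Op a] [Op a]]]]]
  [Op [Op a] [Op [Op a] [Op [Op [Op a] [Op a]] [Op a]]]]
  [Op [Op a] [Op [Op [Op a] [Op a]] [Op [Op a] [Op a]]]]
  [Op [Op a] [Op [Op [Op a] [Op [Op a] [Op a]]] [Op a]]]
  [Op [Op a] [Op [Op [Op [Op a] [Op a]] [Op a]] [Op a]]]
  [Op [Op [Op a] [Op a]] [Op [Op a] [Op [Op a] [Op a]]]]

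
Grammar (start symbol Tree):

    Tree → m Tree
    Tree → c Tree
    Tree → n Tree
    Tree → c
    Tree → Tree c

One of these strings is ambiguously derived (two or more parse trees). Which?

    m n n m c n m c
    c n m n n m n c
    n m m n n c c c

m n n m c n m c: 1 tree
c n m n n m n c: 1 tree
n m m n n c c c: 29 trees

n m m n n c c c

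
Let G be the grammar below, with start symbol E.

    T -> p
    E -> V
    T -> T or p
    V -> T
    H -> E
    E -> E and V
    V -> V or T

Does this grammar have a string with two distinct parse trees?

Witness: p or p

Derivation 1: E ⇒ V ⇒ T ⇒ T or p ⇒ p or p
Derivation 2: E ⇒ V ⇒ V or T ⇒ T or T ⇒ p or T ⇒ p or p

Two distinct leftmost derivations for the same string.

Ambiguous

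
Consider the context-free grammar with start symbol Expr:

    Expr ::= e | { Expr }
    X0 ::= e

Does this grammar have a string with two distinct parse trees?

Only Expr is reachable from Expr; ignoring the rest: Each string is a nest of matched brackets around a single atom. An opening bracket forces the recursive rule; an atom forces the base rule.

Unambiguous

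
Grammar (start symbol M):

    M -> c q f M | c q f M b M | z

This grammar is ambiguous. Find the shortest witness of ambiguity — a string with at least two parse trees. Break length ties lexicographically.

length 1: no string has ≥2 trees
length 4: no string has ≥2 trees
length 6: no string has ≥2 trees
length 7: no string has ≥2 trees
length 9: c q f c q f z b z has 2 parse trees

Two derivations of c q f c q f z b z:
  M ⇒ c q f M ⇒ c q f c q f M b M ⇒ c q f c q f z b M ⇒ c q f c q f z b z
  M ⇒ c q f M b M ⇒ c q f c q f M b M ⇒ c q f c q f z b M ⇒ c q f c q f z b z

c q f c q f z b z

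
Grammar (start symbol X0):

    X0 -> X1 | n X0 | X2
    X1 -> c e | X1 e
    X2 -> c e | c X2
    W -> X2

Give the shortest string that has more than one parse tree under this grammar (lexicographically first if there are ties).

c e

length 2: c e has 2 parse trees

Two derivations of c e:
  X0 ⇒ X1 ⇒ c e
  X0 ⇒ X2 ⇒ c e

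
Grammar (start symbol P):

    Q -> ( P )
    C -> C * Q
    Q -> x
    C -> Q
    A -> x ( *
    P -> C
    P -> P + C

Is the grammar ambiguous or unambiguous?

(A is unreachable from P, so its rules don't affect L(P).) The grammar is stratified — P handles '+' (left-recursive), C handles '*', Q atoms. Each operator has a fixed associativity and precedence level, so every string has one parse.

Unambiguous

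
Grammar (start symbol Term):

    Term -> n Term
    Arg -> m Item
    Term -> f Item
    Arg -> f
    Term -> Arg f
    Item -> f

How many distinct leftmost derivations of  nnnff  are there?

Parse trees for nnnff:
  [Term n [Term n [Term n [Term f [Item f]]]]]
  [Term n [Term n [Term n [Term [Arg f] f]]]]

2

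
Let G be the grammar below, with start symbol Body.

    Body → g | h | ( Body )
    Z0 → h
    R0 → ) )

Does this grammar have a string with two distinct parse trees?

Only Body is reachable from Body; ignoring the rest: Each string is a nest of matched brackets around a single atom. An opening bracket forces the recursive rule; an atom forces the base rule.

Unambiguous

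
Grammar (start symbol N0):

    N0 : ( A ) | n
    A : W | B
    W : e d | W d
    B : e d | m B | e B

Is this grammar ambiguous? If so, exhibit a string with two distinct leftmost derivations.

Ambiguous

Witness: ( e d )

Derivation 1: N0 ⇒ ( A ) ⇒ ( W ) ⇒ ( e d )
Derivation 2: N0 ⇒ ( A ) ⇒ ( B ) ⇒ ( e d )

Two distinct leftmost derivations for the same string.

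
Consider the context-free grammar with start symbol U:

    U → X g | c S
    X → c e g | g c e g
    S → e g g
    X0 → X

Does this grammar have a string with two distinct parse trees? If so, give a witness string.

Ambiguous

Witness: c e g g

Derivation 1: U ⇒ X g ⇒ c e g g
Derivation 2: U ⇒ c S ⇒ c e g g

Two distinct leftmost derivations for the same string.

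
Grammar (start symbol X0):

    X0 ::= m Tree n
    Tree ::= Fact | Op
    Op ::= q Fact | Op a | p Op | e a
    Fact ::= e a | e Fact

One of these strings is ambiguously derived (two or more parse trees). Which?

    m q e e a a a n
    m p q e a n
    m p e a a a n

m q e e a a a n: 1 tree
m p q e a n: 1 tree
m p e a a a n: 3 trees

m p e a a a n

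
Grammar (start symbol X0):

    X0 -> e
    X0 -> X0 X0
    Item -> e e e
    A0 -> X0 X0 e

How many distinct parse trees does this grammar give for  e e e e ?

5

Parse trees for e e e e:
  [X0 [X0 e] [X0 [X0 e] [X0 [X0 e] [X0 e]]]]
  [X0 [X0 e] [X0 [X0 [X0 e] [X0 e]] [X0 e]]]
  [X0 [X0 [X0 e] [X0 e]] [X0 [X0 e] [X0 e]]]
  [X0 [X0 [X0 e] [X0 [X0 e] [X0 e]]] [X0 e]]
  [X0 [X0 [X0 [X0 e] [X0 e]] [X0 e]] [X0 e]]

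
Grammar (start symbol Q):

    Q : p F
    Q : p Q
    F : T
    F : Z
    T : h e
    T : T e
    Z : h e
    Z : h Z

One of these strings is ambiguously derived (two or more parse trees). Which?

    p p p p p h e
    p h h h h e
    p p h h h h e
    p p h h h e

p p p p p h e: 2 trees
p h h h h e: 1 tree
p p h h h h e: 1 tree
p p h h h e: 1 tree

p p p p p h e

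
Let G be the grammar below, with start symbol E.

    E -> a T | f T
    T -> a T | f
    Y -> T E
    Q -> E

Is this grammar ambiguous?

(Y, Q are unreachable from E, so their rules don't affect L(E).) The reachable rules are right-linear with at most one rule per (nonterminal, next-terminal) pair. Each input token forces the next rule, so parsing is deterministic.

Unambiguous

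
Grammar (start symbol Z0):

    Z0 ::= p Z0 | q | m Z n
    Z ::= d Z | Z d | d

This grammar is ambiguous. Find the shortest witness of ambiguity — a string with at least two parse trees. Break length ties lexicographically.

m d d n

length 1: no string has ≥2 trees
length 2: no string has ≥2 trees
length 3: no string has ≥2 trees
length 4: m d d n has 2 parse trees

Two derivations of m d d n:
  Z0 ⇒ m Z n ⇒ m d Z n ⇒ m d d n
  Z0 ⇒ m Z n ⇒ m Z d n ⇒ m d d n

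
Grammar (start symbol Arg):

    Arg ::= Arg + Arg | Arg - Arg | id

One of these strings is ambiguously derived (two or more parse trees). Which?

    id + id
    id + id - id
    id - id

id + id - id

id + id: 1 tree
id + id - id: 2 trees
id - id: 1 tree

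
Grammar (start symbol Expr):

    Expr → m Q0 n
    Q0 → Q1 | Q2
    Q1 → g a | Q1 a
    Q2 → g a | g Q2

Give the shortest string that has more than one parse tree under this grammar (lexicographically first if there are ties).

m g a n

length 4: m g a n has 2 parse trees

Two derivations of m g a n:
  Expr ⇒ m Q0 n ⇒ m Q1 n ⇒ m g a n
  Expr ⇒ m Q0 n ⇒ m Q2 n ⇒ m g a n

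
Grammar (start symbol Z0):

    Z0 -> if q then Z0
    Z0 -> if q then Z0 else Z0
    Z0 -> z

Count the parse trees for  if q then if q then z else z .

Parse trees for if q then if q then z else z:
  [Z0 if q then [Z0 if q then [Z0 z] else [Z0 z]]]
  [Z0 if q then [Z0 if q then [Z0 z]] else [Z0 z]]

2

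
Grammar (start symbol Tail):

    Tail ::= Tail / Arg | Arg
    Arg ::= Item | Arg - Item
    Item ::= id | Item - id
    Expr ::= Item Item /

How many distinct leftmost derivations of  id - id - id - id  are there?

8

Parse trees for id - id - id - id:
  [Tail [Arg [Item [Item [Item [Item id] - id] - id] - id]]]
  [Tail [Arg [Arg [Item id]] - [Item [Item [Item id] - id] - id]]]
  [Tail [Arg [Arg [Item [Item id] - id]] - [Item [Item id] - id]]]
  [Tail [Arg [Arg [Arg [Item id]] - [Item id]] - [Item [Item id] - id]]]
  [Tail [Arg [Arg [Item [Item [Item id] - id] - id]] - [Item id]]]
  [Tail [Arg [Arg [Arg [Item id]] - [Item [Item id] - id]] - [Item id]]]
  [Tail [Arg [Arg [Arg [Item [Item id] - id]] - [Item id]] - [Item id]]]
  [Tail [Arg [Arg [Arg [Arg [Item id]] - [Item id]] - [Item id]] - [Item id]]]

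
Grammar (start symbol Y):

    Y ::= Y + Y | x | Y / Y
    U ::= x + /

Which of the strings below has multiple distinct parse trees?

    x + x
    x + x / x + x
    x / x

x + x: 1 tree
x + x / x + x: 5 trees
x / x: 1 tree

x + x / x + x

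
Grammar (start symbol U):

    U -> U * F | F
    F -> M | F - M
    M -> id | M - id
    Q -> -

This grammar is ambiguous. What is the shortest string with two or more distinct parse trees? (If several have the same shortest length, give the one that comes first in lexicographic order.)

length 1: no string has ≥2 trees
length 3: id - id has 2 parse trees

Two derivations of id - id:
  U ⇒ F ⇒ M ⇒ M - id ⇒ id - id
  U ⇒ F ⇒ F - M ⇒ M - M ⇒ id - M ⇒ id - id

id - id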